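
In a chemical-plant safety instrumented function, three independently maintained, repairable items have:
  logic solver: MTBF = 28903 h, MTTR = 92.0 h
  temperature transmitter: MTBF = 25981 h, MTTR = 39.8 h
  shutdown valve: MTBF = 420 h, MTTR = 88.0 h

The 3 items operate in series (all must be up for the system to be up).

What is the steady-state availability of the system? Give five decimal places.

A(logic solver) = MTBF/(MTBF+MTTR) = 28903/(28903+92.0) = 0.996827
A(temperature transmitter) = MTBF/(MTBF+MTTR) = 25981/(25981+39.8) = 0.998470
A(shutdown valve) = MTBF/(MTBF+MTTR) = 420/(420+88.0) = 0.826772
Series availability: 0.996827 × 0.998470 × 0.826772 = 0.82289

0.82289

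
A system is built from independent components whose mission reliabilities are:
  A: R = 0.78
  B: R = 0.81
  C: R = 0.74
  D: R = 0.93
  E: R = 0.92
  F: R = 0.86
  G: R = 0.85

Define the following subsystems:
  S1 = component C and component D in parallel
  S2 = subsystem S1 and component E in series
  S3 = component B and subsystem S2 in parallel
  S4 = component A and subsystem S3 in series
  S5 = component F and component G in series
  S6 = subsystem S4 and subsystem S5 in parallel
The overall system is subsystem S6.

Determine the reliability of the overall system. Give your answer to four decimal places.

0.9370

Parallel (C and D): 1 − (1 − 0.740000)(1 − 0.930000) = 0.981800
Series ([0.981800] and E): 0.981800 × 0.920000 = 0.903256
Parallel (B and [0.903256]): 1 − (1 − 0.810000)(1 − 0.903256) = 0.981619
Series (A and [0.981619]): 0.780000 × 0.981619 = 0.765663
Series (F and G): 0.860000 × 0.850000 = 0.731000
Parallel ([0.765663] and [0.731000]): 1 − (1 − 0.765663)(1 − 0.731000) = 0.9370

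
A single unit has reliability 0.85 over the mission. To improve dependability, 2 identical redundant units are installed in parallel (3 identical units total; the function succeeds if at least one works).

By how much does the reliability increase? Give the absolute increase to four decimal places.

R_before = 0.85
R_after = 1 − (1 − 0.85)^3 = 0.9966
ΔR = 0.9966 − 0.85 = 0.1466

0.1466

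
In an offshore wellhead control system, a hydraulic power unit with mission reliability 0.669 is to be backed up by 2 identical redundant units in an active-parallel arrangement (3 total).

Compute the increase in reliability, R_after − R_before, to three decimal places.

R_before = 0.669
R_after = 1 − (1 − 0.669)^3 = 0.964
ΔR = 0.964 − 0.669 = 0.295

0.295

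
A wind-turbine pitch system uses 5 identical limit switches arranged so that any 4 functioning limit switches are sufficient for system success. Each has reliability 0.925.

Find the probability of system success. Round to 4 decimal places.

R = Σ_{i=4}^{5} C(5,i) p^i (1−p)^{5−i} with p = 0.925
C(5,4)·0.925^4·0.075^1 = 0.274535
C(5,5)·0.925^5·0.075^0 = 0.677187
Sum = 0.9517

0.9517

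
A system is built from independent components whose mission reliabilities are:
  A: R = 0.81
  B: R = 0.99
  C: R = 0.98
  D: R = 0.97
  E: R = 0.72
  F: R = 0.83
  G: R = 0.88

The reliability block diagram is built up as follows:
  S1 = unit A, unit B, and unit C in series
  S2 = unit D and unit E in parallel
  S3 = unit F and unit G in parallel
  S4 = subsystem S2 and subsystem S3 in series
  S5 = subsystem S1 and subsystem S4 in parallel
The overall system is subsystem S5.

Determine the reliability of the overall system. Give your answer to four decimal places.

Series (A, B, and C): 0.810000 × 0.990000 × 0.980000 = 0.785862
Parallel (D and E): 1 − (1 − 0.970000)(1 − 0.720000) = 0.991600
Parallel (F and G): 1 − (1 − 0.830000)(1 − 0.880000) = 0.979600
Series ([0.991600] and [0.979600]): 0.991600 × 0.979600 = 0.971371
Parallel ([0.785862] and [0.971371]): 1 − (1 − 0.785862)(1 − 0.971371) = 0.9939

0.9939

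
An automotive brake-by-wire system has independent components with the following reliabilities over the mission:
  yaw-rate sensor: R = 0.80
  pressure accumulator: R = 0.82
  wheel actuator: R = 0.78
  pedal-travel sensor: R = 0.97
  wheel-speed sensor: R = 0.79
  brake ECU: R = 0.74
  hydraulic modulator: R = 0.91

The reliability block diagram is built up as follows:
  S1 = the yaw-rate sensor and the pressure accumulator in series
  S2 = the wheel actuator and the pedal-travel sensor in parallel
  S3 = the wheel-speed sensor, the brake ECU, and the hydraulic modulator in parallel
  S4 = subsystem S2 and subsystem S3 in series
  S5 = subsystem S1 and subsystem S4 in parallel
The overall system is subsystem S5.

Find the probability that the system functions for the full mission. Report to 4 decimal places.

Series (yaw-rate sensor and pressure accumulator): 0.800000 × 0.820000 = 0.656000
Parallel (wheel actuator and pedal-travel sensor): 1 − (1 − 0.780000)(1 − 0.970000) = 0.993400
Parallel (wheel-speed sensor, brake ECU, and hydraulic modulator): 1 − (1 − 0.790000)(1 − 0.740000)(1 − 0.910000) = 0.995086
Series ([0.993400] and [0.995086]): 0.993400 × 0.995086 = 0.988518
Parallel ([0.656000] and [0.988518]): 1 − (1 − 0.656000)(1 − 0.988518) = 0.9961

0.9961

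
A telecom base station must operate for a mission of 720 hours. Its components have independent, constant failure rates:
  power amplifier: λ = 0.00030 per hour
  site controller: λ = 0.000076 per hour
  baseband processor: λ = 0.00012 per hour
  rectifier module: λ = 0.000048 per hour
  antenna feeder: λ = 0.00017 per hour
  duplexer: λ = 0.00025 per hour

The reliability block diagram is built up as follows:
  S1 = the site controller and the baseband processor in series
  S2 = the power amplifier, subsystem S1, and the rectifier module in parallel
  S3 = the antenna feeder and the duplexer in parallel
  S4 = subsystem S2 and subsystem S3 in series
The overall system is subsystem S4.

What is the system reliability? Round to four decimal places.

R(power amplifier) = exp(−0.00030 × 720) = 0.805735
R(site controller) = exp(−0.000076 × 720) = 0.946750
R(baseband processor) = exp(−0.00012 × 720) = 0.917227
R(rectifier module) = exp(−0.000048 × 720) = 0.966030
R(antenna feeder) = exp(−0.00017 × 720) = 0.884794
R(duplexer) = exp(−0.00025 × 720) = 0.835270
Series (site controller and baseband processor): 0.946750 × 0.917227 = 0.868385
Parallel (power amplifier, [0.868385], and rectifier module): 1 − (1 − 0.805735)(1 − 0.868385)(1 − 0.966030) = 0.999131
Parallel (antenna feeder and duplexer): 1 − (1 − 0.884794)(1 − 0.835270) = 0.981022
Series ([0.999131] and [0.981022]): 0.999131 × 0.981022 = 0.9802

0.9802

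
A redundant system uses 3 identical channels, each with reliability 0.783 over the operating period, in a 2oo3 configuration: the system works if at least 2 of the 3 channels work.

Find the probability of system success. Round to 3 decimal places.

R = Σ_{i=2}^{3} C(3,i) p^i (1−p)^{3−i} with p = 0.783
C(3,2)·0.783^2·0.217^1 = 0.39912
C(3,3)·0.783^3·0.217^0 = 0.48005
Sum = 0.879

0.879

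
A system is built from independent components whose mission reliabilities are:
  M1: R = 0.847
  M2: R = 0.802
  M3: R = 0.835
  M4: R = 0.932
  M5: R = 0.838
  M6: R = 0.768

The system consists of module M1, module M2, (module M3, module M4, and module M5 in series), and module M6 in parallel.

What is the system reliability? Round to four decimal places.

Series (M3, M4, and M5): 0.835000 × 0.932000 × 0.838000 = 0.652148
Parallel (M1, M2, [0.652148], and M6): 1 − (1 − 0.847000)(1 − 0.802000)(1 − 0.652148)(1 − 0.768000) = 0.9976

0.9976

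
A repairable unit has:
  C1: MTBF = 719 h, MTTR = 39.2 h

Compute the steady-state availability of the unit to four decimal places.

0.9483

A(C1) = MTBF/(MTBF+MTTR) = 719/(719+39.2) = 0.9483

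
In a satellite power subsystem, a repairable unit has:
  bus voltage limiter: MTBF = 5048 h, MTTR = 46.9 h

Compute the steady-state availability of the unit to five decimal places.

A(bus voltage limiter) = MTBF/(MTBF+MTTR) = 5048/(5048+46.9) = 0.99079

0.99079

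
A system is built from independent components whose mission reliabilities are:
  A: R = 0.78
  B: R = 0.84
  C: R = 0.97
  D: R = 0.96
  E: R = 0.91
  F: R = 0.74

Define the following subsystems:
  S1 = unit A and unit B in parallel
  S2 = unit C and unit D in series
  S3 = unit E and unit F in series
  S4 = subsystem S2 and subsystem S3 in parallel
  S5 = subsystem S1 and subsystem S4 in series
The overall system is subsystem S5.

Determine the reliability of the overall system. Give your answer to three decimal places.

Parallel (A and B): 1 − (1 − 0.78000)(1 − 0.84000) = 0.96480
Series (C and D): 0.97000 × 0.96000 = 0.93120
Series (E and F): 0.91000 × 0.74000 = 0.67340
Parallel ([0.93120] and [0.67340]): 1 − (1 − 0.93120)(1 − 0.67340) = 0.97753
Series ([0.96480] and [0.97753]): 0.96480 × 0.97753 = 0.943

0.943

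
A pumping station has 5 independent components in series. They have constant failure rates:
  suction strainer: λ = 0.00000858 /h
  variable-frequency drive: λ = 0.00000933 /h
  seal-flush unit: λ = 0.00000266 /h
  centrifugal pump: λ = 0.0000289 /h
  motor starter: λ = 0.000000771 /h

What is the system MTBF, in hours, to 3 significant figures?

19900

Series of exponential components: λ_sys = Σ λ_i
λ_sys = 0.00000858 + 0.00000933 + 0.00000266 + 0.0000289 + 0.000000771 = 5.0241e-05 /h
MTBF = 1 / λ_sys = 19900 h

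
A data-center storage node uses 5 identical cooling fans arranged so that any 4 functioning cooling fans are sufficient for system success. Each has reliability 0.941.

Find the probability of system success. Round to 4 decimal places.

0.9691

R = Σ_{i=4}^{5} C(5,i) p^i (1−p)^{5−i} with p = 0.941
C(5,4)·0.941^4·0.059^1 = 0.231303
C(5,5)·0.941^5·0.059^0 = 0.737816
Sum = 0.9691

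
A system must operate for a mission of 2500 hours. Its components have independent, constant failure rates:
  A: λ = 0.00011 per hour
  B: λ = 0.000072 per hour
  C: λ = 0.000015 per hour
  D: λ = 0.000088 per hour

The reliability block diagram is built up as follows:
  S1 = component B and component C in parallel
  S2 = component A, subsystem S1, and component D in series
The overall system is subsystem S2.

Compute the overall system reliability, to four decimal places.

R(A) = exp(−0.00011 × 2500) = 0.759572
R(B) = exp(−0.000072 × 2500) = 0.835270
R(C) = exp(−0.000015 × 2500) = 0.963194
R(D) = exp(−0.000088 × 2500) = 0.802519
Parallel (B and C): 1 − (1 − 0.835270)(1 − 0.963194) = 0.993937
Series (A, [0.993937], and D): 0.759572 × 0.993937 × 0.802519 = 0.6059

0.6059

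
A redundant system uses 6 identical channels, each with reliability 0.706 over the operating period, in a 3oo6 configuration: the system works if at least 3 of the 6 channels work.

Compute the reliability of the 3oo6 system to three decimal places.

0.934

R = Σ_{i=3}^{6} C(6,i) p^i (1−p)^{6−i} with p = 0.706
C(6,3)·0.706^3·0.294^3 = 0.17885
C(6,4)·0.706^4·0.294^2 = 0.32211
C(6,5)·0.706^5·0.294^1 = 0.30940
C(6,6)·0.706^6·0.294^0 = 0.12383
Sum = 0.934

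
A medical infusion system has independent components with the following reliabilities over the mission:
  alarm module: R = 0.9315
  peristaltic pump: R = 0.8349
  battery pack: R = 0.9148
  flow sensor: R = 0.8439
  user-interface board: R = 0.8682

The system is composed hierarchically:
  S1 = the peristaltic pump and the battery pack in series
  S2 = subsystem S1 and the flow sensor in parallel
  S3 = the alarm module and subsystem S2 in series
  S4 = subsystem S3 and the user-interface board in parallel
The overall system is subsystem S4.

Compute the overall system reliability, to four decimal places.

0.9864

Series (peristaltic pump and battery pack): 0.834900 × 0.914800 = 0.763767
Parallel ([0.763767] and flow sensor): 1 − (1 − 0.763767)(1 − 0.843900) = 0.963124
Series (alarm module and [0.963124]): 0.931500 × 0.963124 = 0.897150
Parallel ([0.897150] and user-interface board): 1 − (1 − 0.897150)(1 − 0.868200) = 0.9864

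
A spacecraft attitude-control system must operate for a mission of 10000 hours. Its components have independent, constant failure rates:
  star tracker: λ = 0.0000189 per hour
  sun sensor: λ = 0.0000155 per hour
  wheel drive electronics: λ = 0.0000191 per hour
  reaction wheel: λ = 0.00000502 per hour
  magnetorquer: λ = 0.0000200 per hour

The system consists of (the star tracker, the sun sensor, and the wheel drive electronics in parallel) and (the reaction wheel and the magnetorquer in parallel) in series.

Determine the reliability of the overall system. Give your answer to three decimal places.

R(star tracker) = exp(−0.0000189 × 10000) = 0.82779
R(sun sensor) = exp(−0.0000155 × 10000) = 0.85642
R(wheel drive electronics) = exp(−0.0000191 × 10000) = 0.82613
R(reaction wheel) = exp(−0.00000502 × 10000) = 0.95104
R(magnetorquer) = exp(−0.0000200 × 10000) = 0.81873
Parallel (star tracker, sun sensor, and wheel drive electronics): 1 − (1 − 0.82779)(1 − 0.85642)(1 − 0.82613) = 0.99570
Parallel (reaction wheel and magnetorquer): 1 − (1 − 0.95104)(1 − 0.81873) = 0.99113
Series ([0.99570] and [0.99113]): 0.99570 × 0.99113 = 0.987

0.987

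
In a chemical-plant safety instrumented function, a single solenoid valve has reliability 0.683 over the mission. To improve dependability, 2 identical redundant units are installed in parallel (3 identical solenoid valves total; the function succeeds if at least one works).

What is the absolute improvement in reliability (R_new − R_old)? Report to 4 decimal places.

0.2851

R_before = 0.683
R_after = 1 − (1 − 0.683)^3 = 0.9681
ΔR = 0.9681 − 0.683 = 0.2851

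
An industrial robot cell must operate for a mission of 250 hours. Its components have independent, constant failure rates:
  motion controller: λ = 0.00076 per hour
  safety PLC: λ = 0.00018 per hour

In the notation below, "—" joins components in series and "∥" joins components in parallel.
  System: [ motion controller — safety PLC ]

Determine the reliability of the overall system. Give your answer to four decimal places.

0.7906

R(motion controller) = exp(−0.00076 × 250) = 0.826959
R(safety PLC) = exp(−0.00018 × 250) = 0.955997
Series (motion controller and safety PLC): 0.826959 × 0.955997 = 0.7906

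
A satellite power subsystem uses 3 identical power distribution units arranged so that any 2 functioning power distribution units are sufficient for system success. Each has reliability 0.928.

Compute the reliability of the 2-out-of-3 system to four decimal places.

0.9852

R = Σ_{i=2}^{3} C(3,i) p^i (1−p)^{3−i} with p = 0.928
C(3,2)·0.928^2·0.072^1 = 0.186016
C(3,3)·0.928^3·0.072^0 = 0.799179
Sum = 0.9852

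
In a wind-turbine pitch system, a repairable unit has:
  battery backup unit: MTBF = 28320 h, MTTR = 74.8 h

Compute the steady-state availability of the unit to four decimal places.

A(battery backup unit) = MTBF/(MTBF+MTTR) = 28320/(28320+74.8) = 0.9974

0.9974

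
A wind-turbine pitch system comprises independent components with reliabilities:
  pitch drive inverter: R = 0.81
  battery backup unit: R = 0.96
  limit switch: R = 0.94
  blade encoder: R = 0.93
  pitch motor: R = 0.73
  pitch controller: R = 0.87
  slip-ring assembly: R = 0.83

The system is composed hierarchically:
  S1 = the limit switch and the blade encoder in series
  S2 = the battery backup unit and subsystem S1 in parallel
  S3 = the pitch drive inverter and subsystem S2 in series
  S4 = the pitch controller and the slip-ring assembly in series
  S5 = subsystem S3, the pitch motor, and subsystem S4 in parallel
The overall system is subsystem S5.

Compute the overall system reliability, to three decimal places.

Series (limit switch and blade encoder): 0.94000 × 0.93000 = 0.87420
Parallel (battery backup unit and [0.87420]): 1 − (1 − 0.96000)(1 − 0.87420) = 0.99497
Series (pitch drive inverter and [0.99497]): 0.81000 × 0.99497 = 0.80593
Series (pitch controller and slip-ring assembly): 0.87000 × 0.83000 = 0.72210
Parallel ([0.80593], pitch motor, and [0.72210]): 1 − (1 − 0.80593)(1 − 0.73000)(1 − 0.72210) = 0.985

0.985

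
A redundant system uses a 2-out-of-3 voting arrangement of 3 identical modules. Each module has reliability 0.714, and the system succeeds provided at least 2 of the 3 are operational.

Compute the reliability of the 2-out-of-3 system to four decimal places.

0.8014

R = Σ_{i=2}^{3} C(3,i) p^i (1−p)^{3−i} with p = 0.714
C(3,2)·0.714^2·0.286^1 = 0.437405
C(3,3)·0.714^3·0.286^0 = 0.363994
Sum = 0.8014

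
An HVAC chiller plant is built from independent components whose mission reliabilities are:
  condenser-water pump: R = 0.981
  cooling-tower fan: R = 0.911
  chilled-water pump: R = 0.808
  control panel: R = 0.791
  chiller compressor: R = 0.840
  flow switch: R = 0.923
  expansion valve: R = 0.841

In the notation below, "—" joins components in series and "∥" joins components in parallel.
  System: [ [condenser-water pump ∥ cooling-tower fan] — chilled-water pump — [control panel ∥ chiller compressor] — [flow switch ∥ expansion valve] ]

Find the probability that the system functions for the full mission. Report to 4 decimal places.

0.7701

Parallel (condenser-water pump and cooling-tower fan): 1 − (1 − 0.981000)(1 − 0.911000) = 0.998309
Parallel (control panel and chiller compressor): 1 − (1 − 0.791000)(1 − 0.840000) = 0.966560
Parallel (flow switch and expansion valve): 1 − (1 − 0.923000)(1 − 0.841000) = 0.987757
Series ([0.998309], chilled-water pump, [0.966560], and [0.987757]): 0.998309 × 0.808000 × 0.966560 × 0.987757 = 0.7701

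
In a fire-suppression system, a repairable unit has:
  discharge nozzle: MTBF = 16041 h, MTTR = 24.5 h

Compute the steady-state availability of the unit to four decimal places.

A(discharge nozzle) = MTBF/(MTBF+MTTR) = 16041/(16041+24.5) = 0.9985

0.9985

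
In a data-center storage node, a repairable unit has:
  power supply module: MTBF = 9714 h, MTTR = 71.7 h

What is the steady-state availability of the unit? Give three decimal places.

0.993

A(power supply module) = MTBF/(MTBF+MTTR) = 9714/(9714+71.7) = 0.993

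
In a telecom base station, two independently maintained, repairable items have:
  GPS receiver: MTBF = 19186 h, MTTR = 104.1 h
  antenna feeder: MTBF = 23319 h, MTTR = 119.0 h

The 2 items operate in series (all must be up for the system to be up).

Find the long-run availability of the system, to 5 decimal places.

0.98955

A(GPS receiver) = MTBF/(MTBF+MTTR) = 19186/(19186+104.1) = 0.994603
A(antenna feeder) = MTBF/(MTBF+MTTR) = 23319/(23319+119.0) = 0.994923
Series availability: 0.994603 × 0.994923 = 0.98955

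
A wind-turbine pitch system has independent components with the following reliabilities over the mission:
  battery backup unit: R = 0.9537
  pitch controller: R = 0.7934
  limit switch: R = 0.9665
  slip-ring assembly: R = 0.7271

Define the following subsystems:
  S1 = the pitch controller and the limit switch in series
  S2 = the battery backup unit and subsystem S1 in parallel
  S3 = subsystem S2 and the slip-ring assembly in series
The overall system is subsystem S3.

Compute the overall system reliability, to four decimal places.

Series (pitch controller and limit switch): 0.793400 × 0.966500 = 0.766821
Parallel (battery backup unit and [0.766821]): 1 − (1 − 0.953700)(1 − 0.766821) = 0.989204
Series ([0.989204] and slip-ring assembly): 0.989204 × 0.727100 = 0.7193

0.7193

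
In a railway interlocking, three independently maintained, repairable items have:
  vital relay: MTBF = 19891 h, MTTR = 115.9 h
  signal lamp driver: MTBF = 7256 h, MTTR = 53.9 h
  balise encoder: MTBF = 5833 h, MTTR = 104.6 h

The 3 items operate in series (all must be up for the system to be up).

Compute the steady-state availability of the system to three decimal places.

A(vital relay) = MTBF/(MTBF+MTTR) = 19891/(19891+115.9) = 0.994207
A(signal lamp driver) = MTBF/(MTBF+MTTR) = 7256/(7256+53.9) = 0.992626
A(balise encoder) = MTBF/(MTBF+MTTR) = 5833/(5833+104.6) = 0.982383
Series availability: 0.994207 × 0.992626 × 0.982383 = 0.969

0.969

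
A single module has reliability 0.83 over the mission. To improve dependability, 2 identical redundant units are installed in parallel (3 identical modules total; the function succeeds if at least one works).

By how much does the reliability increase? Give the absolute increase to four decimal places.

0.1651

R_before = 0.83
R_after = 1 − (1 − 0.83)^3 = 0.9951
ΔR = 0.9951 − 0.83 = 0.1651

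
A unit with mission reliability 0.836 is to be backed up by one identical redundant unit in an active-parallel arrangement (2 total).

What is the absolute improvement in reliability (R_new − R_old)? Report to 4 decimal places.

0.1371

R_before = 0.836
R_after = 1 − (1 − 0.836)^2 = 0.9731
ΔR = 0.9731 − 0.836 = 0.1371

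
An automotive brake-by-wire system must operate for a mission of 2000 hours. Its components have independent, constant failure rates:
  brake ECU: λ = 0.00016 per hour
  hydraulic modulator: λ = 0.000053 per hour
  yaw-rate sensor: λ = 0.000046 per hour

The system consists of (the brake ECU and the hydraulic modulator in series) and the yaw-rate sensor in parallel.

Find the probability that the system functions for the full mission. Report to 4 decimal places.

0.9695

R(brake ECU) = exp(−0.00016 × 2000) = 0.726149
R(hydraulic modulator) = exp(−0.000053 × 2000) = 0.899425
R(yaw-rate sensor) = exp(−0.000046 × 2000) = 0.912105
Series (brake ECU and hydraulic modulator): 0.726149 × 0.899425 = 0.653117
Parallel ([0.653117] and yaw-rate sensor): 1 − (1 − 0.653117)(1 − 0.912105) = 0.9695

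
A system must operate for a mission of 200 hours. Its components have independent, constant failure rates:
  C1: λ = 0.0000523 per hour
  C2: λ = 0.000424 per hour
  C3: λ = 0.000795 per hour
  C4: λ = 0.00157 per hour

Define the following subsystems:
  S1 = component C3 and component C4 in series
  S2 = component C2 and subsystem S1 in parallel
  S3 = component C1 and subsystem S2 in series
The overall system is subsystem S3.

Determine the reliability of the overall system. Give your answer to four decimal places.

0.9593

R(C1) = exp(−0.0000523 × 200) = 0.989595
R(C2) = exp(−0.000424 × 200) = 0.918696
R(C3) = exp(−0.000795 × 200) = 0.852996
R(C4) = exp(−0.00157 × 200) = 0.730519
Series (C3 and C4): 0.852996 × 0.730519 = 0.623130
Parallel (C2 and [0.623130]): 1 − (1 − 0.918696)(1 − 0.623130) = 0.969359
Series (C1 and [0.969359]): 0.989595 × 0.969359 = 0.9593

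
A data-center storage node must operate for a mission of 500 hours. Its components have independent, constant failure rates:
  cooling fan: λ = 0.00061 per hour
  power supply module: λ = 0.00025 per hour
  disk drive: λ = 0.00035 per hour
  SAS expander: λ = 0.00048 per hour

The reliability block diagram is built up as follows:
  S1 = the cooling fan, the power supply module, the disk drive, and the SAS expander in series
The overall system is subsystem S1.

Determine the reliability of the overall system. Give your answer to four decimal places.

0.4296

R(cooling fan) = exp(−0.00061 × 500) = 0.737123
R(power supply module) = exp(−0.00025 × 500) = 0.882497
R(disk drive) = exp(−0.00035 × 500) = 0.839457
R(SAS expander) = exp(−0.00048 × 500) = 0.786628
Series (cooling fan, power supply module, disk drive, and SAS expander): 0.737123 × 0.882497 × 0.839457 × 0.786628 = 0.4296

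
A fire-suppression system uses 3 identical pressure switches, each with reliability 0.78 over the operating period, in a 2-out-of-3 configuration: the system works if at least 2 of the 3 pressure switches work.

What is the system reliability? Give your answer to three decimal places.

R = Σ_{i=2}^{3} C(3,i) p^i (1−p)^{3−i} with p = 0.78
C(3,2)·0.78^2·0.22^1 = 0.40154
C(3,3)·0.78^3·0.22^0 = 0.47455
Sum = 0.876

0.876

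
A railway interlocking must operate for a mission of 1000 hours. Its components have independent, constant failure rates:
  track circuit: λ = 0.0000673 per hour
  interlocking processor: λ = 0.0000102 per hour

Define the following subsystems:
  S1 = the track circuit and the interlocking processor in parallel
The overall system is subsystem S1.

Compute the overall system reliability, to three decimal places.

0.999

R(track circuit) = exp(−0.0000673 × 1000) = 0.93491
R(interlocking processor) = exp(−0.0000102 × 1000) = 0.98985
Parallel (track circuit and interlocking processor): 1 − (1 − 0.93491)(1 − 0.98985) = 0.999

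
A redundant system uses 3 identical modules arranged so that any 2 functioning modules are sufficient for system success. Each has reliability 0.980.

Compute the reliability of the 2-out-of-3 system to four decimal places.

0.9988

R = Σ_{i=2}^{3} C(3,i) p^i (1−p)^{3−i} with p = 0.980
C(3,2)·0.980^2·0.020^1 = 0.057624
C(3,3)·0.980^3·0.020^0 = 0.941192
Sum = 0.9988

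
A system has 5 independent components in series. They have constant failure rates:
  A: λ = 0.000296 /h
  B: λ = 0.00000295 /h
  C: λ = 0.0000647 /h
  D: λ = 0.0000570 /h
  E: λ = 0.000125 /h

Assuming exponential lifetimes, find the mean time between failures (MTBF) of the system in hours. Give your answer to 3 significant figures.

1830

Series of exponential components: λ_sys = Σ λ_i
λ_sys = 0.000296 + 0.00000295 + 0.0000647 + 0.0000570 + 0.000125 = 5.4565e-04 /h
MTBF = 1 / λ_sys = 1830 h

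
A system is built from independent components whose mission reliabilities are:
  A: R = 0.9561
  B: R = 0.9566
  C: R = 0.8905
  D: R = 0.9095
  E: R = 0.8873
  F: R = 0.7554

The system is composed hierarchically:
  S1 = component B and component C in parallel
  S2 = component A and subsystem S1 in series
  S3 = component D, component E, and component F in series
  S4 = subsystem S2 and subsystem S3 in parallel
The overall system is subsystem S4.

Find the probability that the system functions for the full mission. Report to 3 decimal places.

Parallel (B and C): 1 − (1 − 0.95660)(1 − 0.89050) = 0.99525
Series (A and [0.99525]): 0.95610 × 0.99525 = 0.95156
Series (D, E, and F): 0.90950 × 0.88730 × 0.75540 = 0.60961
Parallel ([0.95156] and [0.60961]): 1 − (1 − 0.95156)(1 − 0.60961) = 0.981

0.981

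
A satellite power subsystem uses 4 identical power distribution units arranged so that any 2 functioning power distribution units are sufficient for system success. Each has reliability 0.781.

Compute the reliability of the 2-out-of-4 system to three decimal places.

0.965

R = Σ_{i=2}^{4} C(4,i) p^i (1−p)^{4−i} with p = 0.781
C(4,2)·0.781^2·0.219^2 = 0.17553
C(4,3)·0.781^3·0.219^1 = 0.41731
C(4,4)·0.781^4·0.219^0 = 0.37205
Sum = 0.965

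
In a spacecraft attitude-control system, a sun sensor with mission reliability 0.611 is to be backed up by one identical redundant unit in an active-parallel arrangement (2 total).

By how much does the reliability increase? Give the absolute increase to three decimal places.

R_before = 0.611
R_after = 1 − (1 − 0.611)^2 = 0.849
ΔR = 0.849 − 0.611 = 0.238

0.238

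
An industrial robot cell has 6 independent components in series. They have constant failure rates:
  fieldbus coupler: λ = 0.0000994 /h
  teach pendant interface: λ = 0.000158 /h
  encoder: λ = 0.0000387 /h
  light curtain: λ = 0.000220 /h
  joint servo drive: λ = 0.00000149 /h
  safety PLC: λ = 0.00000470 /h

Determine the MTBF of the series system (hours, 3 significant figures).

1910

Series of exponential components: λ_sys = Σ λ_i
λ_sys = 0.0000994 + 0.000158 + 0.0000387 + 0.000220 + 0.00000149 + 0.00000470 = 5.2229e-04 /h
MTBF = 1 / λ_sys = 1910 h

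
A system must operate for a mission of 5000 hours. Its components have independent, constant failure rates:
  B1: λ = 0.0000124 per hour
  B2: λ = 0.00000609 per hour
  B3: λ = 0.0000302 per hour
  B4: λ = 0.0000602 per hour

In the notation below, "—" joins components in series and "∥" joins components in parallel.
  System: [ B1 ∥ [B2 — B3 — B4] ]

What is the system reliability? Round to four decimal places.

0.9770

R(B1) = exp(−0.0000124 × 5000) = 0.939883
R(B2) = exp(−0.00000609 × 5000) = 0.970009
R(B3) = exp(−0.0000302 × 5000) = 0.859848
R(B4) = exp(−0.0000602 × 5000) = 0.740078
Series (B2, B3, and B4): 0.970009 × 0.859848 × 0.740078 = 0.617270
Parallel (B1 and [0.617270]): 1 − (1 − 0.939883)(1 − 0.617270) = 0.9770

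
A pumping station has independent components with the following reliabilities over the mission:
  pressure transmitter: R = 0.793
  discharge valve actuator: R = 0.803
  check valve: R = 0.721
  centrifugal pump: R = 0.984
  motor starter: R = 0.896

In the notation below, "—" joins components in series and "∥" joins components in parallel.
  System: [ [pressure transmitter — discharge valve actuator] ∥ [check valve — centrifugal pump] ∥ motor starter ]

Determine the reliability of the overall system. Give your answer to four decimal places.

0.9890

Series (pressure transmitter and discharge valve actuator): 0.793000 × 0.803000 = 0.636779
Series (check valve and centrifugal pump): 0.721000 × 0.984000 = 0.709464
Parallel ([0.636779], [0.709464], and motor starter): 1 − (1 − 0.636779)(1 − 0.709464)(1 − 0.896000) = 0.9890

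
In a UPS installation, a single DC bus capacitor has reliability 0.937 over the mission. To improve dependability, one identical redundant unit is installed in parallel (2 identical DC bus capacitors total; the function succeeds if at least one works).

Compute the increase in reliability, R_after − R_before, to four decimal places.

0.0590

R_before = 0.937
R_after = 1 − (1 − 0.937)^2 = 0.9960
ΔR = 0.9960 − 0.937 = 0.0590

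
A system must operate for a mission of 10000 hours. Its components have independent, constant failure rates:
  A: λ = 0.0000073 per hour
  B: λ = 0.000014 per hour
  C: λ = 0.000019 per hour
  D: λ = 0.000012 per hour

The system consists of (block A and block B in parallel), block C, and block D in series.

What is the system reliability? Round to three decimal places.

R(A) = exp(−0.0000073 × 10000) = 0.92960
R(B) = exp(−0.000014 × 10000) = 0.86936
R(C) = exp(−0.000019 × 10000) = 0.82696
R(D) = exp(−0.000012 × 10000) = 0.88692
Parallel (A and B): 1 − (1 − 0.92960)(1 − 0.86936) = 0.99080
Series ([0.99080], C, and D): 0.99080 × 0.82696 × 0.88692 = 0.727

0.727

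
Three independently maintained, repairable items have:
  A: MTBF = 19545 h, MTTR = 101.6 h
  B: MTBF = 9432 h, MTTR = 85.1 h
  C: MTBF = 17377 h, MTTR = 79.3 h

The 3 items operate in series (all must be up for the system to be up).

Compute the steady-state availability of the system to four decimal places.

A(A) = MTBF/(MTBF+MTTR) = 19545/(19545+101.6) = 0.994829
A(B) = MTBF/(MTBF+MTTR) = 9432/(9432+85.1) = 0.991058
A(C) = MTBF/(MTBF+MTTR) = 17377/(17377+79.3) = 0.995457
Series availability: 0.994829 × 0.991058 × 0.995457 = 0.9815

0.9815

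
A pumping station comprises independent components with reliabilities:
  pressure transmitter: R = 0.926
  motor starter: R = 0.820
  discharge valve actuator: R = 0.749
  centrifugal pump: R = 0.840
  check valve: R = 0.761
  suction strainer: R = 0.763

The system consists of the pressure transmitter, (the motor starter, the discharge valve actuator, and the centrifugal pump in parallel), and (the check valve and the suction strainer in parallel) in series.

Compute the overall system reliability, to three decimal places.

Parallel (motor starter, discharge valve actuator, and centrifugal pump): 1 − (1 − 0.82000)(1 − 0.74900)(1 − 0.84000) = 0.99277
Parallel (check valve and suction strainer): 1 − (1 − 0.76100)(1 − 0.76300) = 0.94336
Series (pressure transmitter, [0.99277], and [0.94336]): 0.92600 × 0.99277 × 0.94336 = 0.867

0.867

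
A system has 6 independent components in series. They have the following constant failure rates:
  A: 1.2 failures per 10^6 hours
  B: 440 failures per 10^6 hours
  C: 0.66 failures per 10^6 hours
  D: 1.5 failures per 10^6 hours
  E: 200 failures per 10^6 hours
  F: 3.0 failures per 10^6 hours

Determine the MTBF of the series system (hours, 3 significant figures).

1550

Series of exponential components: λ_sys = Σ λ_i
λ_sys = 0.0000012 + 0.00044 + 0.00000066 + 0.0000015 + 0.00020 + 0.0000030 = 6.4636e-04 /h
MTBF = 1 / λ_sys = 1550 h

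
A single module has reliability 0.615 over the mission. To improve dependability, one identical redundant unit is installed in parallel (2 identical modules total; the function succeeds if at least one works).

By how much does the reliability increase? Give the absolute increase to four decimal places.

0.2368

R_before = 0.615
R_after = 1 − (1 − 0.615)^2 = 0.8518
ΔR = 0.8518 − 0.615 = 0.2368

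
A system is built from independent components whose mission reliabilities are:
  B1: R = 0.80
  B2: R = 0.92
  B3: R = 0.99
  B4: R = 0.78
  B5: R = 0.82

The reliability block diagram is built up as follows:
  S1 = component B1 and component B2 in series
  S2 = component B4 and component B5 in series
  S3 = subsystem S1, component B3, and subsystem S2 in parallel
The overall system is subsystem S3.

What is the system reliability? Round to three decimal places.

Series (B1 and B2): 0.80000 × 0.92000 = 0.73600
Series (B4 and B5): 0.78000 × 0.82000 = 0.63960
Parallel ([0.73600], B3, and [0.63960]): 1 − (1 − 0.73600)(1 − 0.99000)(1 − 0.63960) = 0.999

0.999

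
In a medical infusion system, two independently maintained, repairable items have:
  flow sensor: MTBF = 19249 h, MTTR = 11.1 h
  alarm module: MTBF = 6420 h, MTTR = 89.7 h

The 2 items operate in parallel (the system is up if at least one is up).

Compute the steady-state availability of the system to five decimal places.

0.99999

A(flow sensor) = MTBF/(MTBF+MTTR) = 19249/(19249+11.1) = 0.999424
A(alarm module) = MTBF/(MTBF+MTTR) = 6420/(6420+89.7) = 0.986221
Parallel availability: 1 − (1 − 0.999424)(1 − 0.986221) = 0.99999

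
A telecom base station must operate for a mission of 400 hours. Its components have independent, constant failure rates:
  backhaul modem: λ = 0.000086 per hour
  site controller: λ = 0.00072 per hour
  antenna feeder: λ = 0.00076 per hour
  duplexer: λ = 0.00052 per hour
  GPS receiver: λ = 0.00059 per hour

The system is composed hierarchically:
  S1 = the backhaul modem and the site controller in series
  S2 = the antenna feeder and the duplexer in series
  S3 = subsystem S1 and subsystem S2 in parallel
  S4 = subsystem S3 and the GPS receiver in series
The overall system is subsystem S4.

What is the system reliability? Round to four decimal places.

0.7026

R(backhaul modem) = exp(−0.000086 × 400) = 0.966185
R(site controller) = exp(−0.00072 × 400) = 0.749762
R(antenna feeder) = exp(−0.00076 × 400) = 0.737861
R(duplexer) = exp(−0.00052 × 400) = 0.812207
R(GPS receiver) = exp(−0.00059 × 400) = 0.789781
Series (backhaul modem and site controller): 0.966185 × 0.749762 = 0.724409
Series (antenna feeder and duplexer): 0.737861 × 0.812207 = 0.599296
Parallel ([0.724409] and [0.599296]): 1 − (1 − 0.724409)(1 − 0.599296) = 0.889570
Series ([0.889570] and GPS receiver): 0.889570 × 0.789781 = 0.7026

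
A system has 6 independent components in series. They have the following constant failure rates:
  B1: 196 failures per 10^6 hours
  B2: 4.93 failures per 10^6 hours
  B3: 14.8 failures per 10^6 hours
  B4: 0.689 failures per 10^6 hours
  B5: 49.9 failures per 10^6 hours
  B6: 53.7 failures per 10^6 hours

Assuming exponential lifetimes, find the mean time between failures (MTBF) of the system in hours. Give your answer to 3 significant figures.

3120

Series of exponential components: λ_sys = Σ λ_i
λ_sys = 0.000196 + 0.00000493 + 0.0000148 + 0.000000689 + 0.0000499 + 0.0000537 = 3.2002e-04 /h
MTBF = 1 / λ_sys = 3120 h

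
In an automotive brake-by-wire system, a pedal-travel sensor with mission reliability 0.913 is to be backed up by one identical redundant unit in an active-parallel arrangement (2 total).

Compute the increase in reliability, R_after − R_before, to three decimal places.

0.079

R_before = 0.913
R_after = 1 − (1 − 0.913)^2 = 0.992
ΔR = 0.992 − 0.913 = 0.079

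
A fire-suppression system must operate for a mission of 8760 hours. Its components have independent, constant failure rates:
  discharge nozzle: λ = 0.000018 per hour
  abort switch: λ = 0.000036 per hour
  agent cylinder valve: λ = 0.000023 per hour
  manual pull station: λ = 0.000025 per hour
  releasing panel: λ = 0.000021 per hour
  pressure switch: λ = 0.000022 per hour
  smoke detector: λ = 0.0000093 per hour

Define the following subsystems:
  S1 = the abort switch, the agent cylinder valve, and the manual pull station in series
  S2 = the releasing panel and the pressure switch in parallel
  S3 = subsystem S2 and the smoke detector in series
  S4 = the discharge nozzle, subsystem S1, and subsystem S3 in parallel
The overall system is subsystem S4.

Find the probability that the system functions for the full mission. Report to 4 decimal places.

R(discharge nozzle) = exp(−0.000018 × 8760) = 0.854123
R(abort switch) = exp(−0.000036 × 8760) = 0.729526
R(agent cylinder valve) = exp(−0.000023 × 8760) = 0.817520
R(manual pull station) = exp(−0.000025 × 8760) = 0.803322
R(releasing panel) = exp(−0.000021 × 8760) = 0.831969
R(pressure switch) = exp(−0.000022 × 8760) = 0.824713
R(smoke detector) = exp(−0.0000093 × 8760) = 0.921762
Series (abort switch, agent cylinder valve, and manual pull station): 0.729526 × 0.817520 × 0.803322 = 0.479103
Parallel (releasing panel and pressure switch): 1 − (1 − 0.831969)(1 − 0.824713) = 0.970546
Series ([0.970546] and smoke detector): 0.970546 × 0.921762 = 0.894612
Parallel (discharge nozzle, [0.479103], and [0.894612]): 1 − (1 − 0.854123)(1 − 0.479103)(1 − 0.894612) = 0.9920

0.9920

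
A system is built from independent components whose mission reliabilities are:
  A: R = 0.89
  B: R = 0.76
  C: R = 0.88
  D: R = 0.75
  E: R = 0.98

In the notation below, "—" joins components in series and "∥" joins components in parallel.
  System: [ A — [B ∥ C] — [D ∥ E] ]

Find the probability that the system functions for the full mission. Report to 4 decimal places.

Parallel (B and C): 1 − (1 − 0.760000)(1 − 0.880000) = 0.971200
Parallel (D and E): 1 − (1 − 0.750000)(1 − 0.980000) = 0.995000
Series (A, [0.971200], and [0.995000]): 0.890000 × 0.971200 × 0.995000 = 0.8600

0.8600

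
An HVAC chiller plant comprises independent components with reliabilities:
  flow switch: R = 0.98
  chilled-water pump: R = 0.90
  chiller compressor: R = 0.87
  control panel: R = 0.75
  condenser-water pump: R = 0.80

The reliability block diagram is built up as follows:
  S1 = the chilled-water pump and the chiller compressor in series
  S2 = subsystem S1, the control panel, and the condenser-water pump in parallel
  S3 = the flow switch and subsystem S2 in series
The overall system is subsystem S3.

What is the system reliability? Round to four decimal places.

0.9694

Series (chilled-water pump and chiller compressor): 0.900000 × 0.870000 = 0.783000
Parallel ([0.783000], control panel, and condenser-water pump): 1 − (1 − 0.783000)(1 − 0.750000)(1 − 0.800000) = 0.989150
Series (flow switch and [0.989150]): 0.980000 × 0.989150 = 0.9694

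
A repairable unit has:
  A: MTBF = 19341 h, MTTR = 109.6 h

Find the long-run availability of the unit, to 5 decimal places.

A(A) = MTBF/(MTBF+MTTR) = 19341/(19341+109.6) = 0.99437

0.99437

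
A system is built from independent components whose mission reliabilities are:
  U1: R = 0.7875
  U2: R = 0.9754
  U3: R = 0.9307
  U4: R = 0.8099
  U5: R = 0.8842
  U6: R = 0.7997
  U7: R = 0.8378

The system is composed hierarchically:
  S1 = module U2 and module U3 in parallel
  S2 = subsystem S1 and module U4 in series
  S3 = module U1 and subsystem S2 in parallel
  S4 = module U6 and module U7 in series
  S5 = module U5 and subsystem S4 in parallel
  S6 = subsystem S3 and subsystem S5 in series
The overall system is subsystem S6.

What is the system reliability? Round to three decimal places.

0.923

Parallel (U2 and U3): 1 − (1 − 0.97540)(1 − 0.93070) = 0.99830
Series ([0.99830] and U4): 0.99830 × 0.80990 = 0.80852
Parallel (U1 and [0.80852]): 1 − (1 − 0.78750)(1 − 0.80852) = 0.95931
Series (U6 and U7): 0.79970 × 0.83780 = 0.66999
Parallel (U5 and [0.66999]): 1 − (1 − 0.88420)(1 − 0.66999) = 0.96178
Series ([0.95931] and [0.96178]): 0.95931 × 0.96178 = 0.923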